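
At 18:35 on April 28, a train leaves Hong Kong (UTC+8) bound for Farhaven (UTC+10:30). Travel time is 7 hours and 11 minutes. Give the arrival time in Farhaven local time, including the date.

Convert departure to UTC: 18:35 − 8:00 = 10:35 UTC on Apr 28.
Add 7 hours 11 minutes travel time → 17:46 UTC.
Farhaven is UTC+10:30, so local arrival = 17:46 + 10:30 = 04:16 on Apr 29.

04:16 on April 29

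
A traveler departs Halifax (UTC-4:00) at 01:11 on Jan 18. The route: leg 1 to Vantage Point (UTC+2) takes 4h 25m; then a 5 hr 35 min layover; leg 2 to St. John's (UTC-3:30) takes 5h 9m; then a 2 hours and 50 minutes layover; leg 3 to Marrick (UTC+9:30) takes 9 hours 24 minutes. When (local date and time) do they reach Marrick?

Convert departure to UTC: 01:11 + 4:00 = 05:11 UTC on Jan 18.
Add 4 hours and 25 minutes leg 1 → 09:36 UTC.
Add 5 hours 35 minutes layover in Vantage Point → 15:11 UTC.
Add 5 hours 9 minutes leg 2 → 20:20 UTC.
Add 2 hours and 50 minutes layover in St. John's → 23:10 UTC.
Add 9 hours and 24 minutes leg 3 → 08:34 UTC (Jan 19).
Marrick is UTC+9:30, so local arrival = 08:34 + 9:30 = 18:04 on Jan 19.

18:04 on January 19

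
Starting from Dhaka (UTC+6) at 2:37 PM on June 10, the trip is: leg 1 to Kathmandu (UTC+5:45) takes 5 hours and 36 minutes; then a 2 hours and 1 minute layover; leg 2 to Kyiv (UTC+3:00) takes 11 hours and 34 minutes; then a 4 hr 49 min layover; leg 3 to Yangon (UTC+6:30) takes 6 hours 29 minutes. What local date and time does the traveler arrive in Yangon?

Convert departure to UTC: 2:37 PM − 6:00 = 8:37 AM UTC on Jun 10.
Add 5 hours and 36 minutes leg 1 → 2:13 PM UTC.
Add 2 hours and 1 minute layover in Kathmandu → 4:14 PM UTC.
Add 11 hours and 34 minutes leg 2 → 3:48 AM UTC (Jun 11).
Add 4 hours and 49 minutes layover in Kyiv → 8:37 AM UTC.
Add 6 hours and 29 minutes leg 3 → 3:06 PM UTC.
Yangon is UTC+6:30, so local arrival = 3:06 PM + 6:30 = 9:36 PM on Jun 11.

9:36 PM on June 11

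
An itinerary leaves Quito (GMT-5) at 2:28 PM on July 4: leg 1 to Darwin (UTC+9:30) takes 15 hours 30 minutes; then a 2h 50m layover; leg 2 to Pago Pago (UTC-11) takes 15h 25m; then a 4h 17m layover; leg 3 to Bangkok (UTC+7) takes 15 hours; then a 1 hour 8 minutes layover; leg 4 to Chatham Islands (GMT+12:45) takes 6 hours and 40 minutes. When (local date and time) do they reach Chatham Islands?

9:03 PM on Jul 7

Convert departure to UTC: 2:28 PM + 5:00 = 7:28 PM UTC on Jul 4.
Add 15 hours and 30 minutes leg 1 → 10:58 AM UTC (Jul 5).
Add 2 hours 50 minutes layover in Darwin → 1:48 PM UTC.
Add 15 hours 25 minutes leg 2 → 5:13 AM UTC (Jul 6).
Add 4 hours 17 minutes layover in Pago Pago → 9:30 AM UTC.
Add 15 hours leg 3 → 12:30 AM UTC (Jul 7).
Add 1 hour and 8 minutes layover in Bangkok → 1:38 AM UTC.
Add 6 hours 40 minutes leg 4 → 8:18 AM UTC.
Chatham Islands is UTC+12:45, so local arrival = 8:18 AM + 12:45 = 9:03 PM on Jul 7.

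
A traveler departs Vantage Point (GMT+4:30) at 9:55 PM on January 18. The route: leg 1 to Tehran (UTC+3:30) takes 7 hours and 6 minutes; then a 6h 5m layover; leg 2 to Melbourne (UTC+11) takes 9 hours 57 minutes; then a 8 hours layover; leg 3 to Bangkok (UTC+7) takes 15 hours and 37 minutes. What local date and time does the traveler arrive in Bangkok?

11:10 PM on Jan 20

Convert departure to UTC: 9:55 PM − 4:30 = 5:25 PM UTC on Jan 18.
Add 7 hours 6 minutes leg 1 → 12:31 AM UTC (Jan 19).
Add 6 hours and 5 minutes layover in Tehran → 6:36 AM UTC.
Add 9 hours and 57 minutes leg 2 → 4:33 PM UTC.
Add 8 hours layover in Melbourne → 12:33 AM UTC (Jan 20).
Add 15 hours 37 minutes leg 3 → 4:10 PM UTC.
Bangkok is UTC+7:00, so local arrival = 4:10 PM + 7:00 = 11:10 PM on Jan 20.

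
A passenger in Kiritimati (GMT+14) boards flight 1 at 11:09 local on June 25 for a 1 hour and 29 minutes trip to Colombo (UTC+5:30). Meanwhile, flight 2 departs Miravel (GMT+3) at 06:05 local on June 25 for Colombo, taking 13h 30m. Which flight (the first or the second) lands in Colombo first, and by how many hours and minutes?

the first, by 17 hours 57 minutes

Flight 1 in UTC: 11:09 − 14:00 = 21:09 on Jun 24.
+1 hour and 29 minutes → arrive 22:38 UTC on Jun 24.
Flight 2 in UTC: 06:05 − 3:00 = 03:05 on Jun 25.
+13 hours and 30 minutes → arrive 16:35 UTC on Jun 25.
Flight 1 lands earlier by 17 hours 57 minutes.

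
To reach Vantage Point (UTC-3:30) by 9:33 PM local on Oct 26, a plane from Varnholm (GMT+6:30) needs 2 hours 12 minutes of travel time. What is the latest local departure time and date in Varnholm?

5:21 AM on October 27

Target arrival in UTC: 9:33 PM + 3:30 = 1:03 AM on Oct 27.
Subtract 2 hours and 12 minutes → departure 10:51 PM UTC on Oct 26.
Varnholm is UTC+6:30: 10:51 PM + 6:30 = 5:21 AM on Oct 27.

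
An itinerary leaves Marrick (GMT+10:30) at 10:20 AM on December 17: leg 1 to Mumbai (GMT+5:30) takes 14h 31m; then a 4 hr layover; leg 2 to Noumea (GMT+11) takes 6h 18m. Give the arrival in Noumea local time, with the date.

11:39 AM on December 18

Convert departure to UTC: 10:20 AM − 10:30 = 11:50 PM UTC on Dec 16.
Add 14 hours and 31 minutes leg 1 → 2:21 PM UTC (Dec 17).
Add 4 hours layover in Mumbai → 6:21 PM UTC.
Add 6 hours 18 minutes leg 2 → 12:39 AM UTC (Dec 18).
Noumea is UTC+11:00, so local arrival = 12:39 AM + 11:00 = 11:39 AM on Dec 18.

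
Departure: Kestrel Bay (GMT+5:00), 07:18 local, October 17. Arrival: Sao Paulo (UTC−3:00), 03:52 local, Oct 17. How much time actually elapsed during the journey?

Departure in UTC: 07:18 − 5:00 = 02:18 on Oct 17.
Arrival in UTC: 03:52 + 3:00 = 06:52 on Oct 17.
Elapsed = 06:52 − 02:18 = 4 hours 34 minutes.

4 hours 34 minutes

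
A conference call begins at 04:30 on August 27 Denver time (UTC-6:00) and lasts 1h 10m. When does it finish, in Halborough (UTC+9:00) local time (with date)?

Convert start to UTC: 04:30 + 6:00 = 10:30 UTC on Aug 27.
Add 1 hour and 10 minutes duration → 11:40 UTC.
Halborough is UTC+9:00, so local end time = 11:40 + 9:00 = 20:40 on Aug 27.

20:40 on August 27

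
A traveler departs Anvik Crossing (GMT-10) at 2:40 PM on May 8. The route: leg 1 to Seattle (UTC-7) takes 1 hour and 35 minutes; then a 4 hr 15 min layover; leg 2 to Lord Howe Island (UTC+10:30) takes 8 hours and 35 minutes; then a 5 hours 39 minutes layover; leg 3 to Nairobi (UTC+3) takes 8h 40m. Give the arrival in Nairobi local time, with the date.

8:24 AM on May 10

Convert departure to UTC: 2:40 PM + 10:00 = 12:40 AM UTC on May 9.
Add 1 hour 35 minutes leg 1 → 2:15 AM UTC.
Add 4 hours and 15 minutes layover in Seattle → 6:30 AM UTC.
Add 8 hours 35 minutes leg 2 → 3:05 PM UTC.
Add 5 hours and 39 minutes layover in Lord Howe Island → 8:44 PM UTC.
Add 8 hours 40 minutes leg 3 → 5:24 AM UTC (May 10).
Nairobi is UTC+3:00, so local arrival = 5:24 AM + 3:00 = 8:24 AM on May 10.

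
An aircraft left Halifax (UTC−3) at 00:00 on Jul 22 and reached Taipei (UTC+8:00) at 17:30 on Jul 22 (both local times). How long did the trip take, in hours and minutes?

6 hours 30 minutes

Departure in UTC: 00:00 + 3:00 = 03:00 on Jul 22.
Arrival in UTC: 17:30 − 8:00 = 09:30 on Jul 22.
Elapsed = 09:30 − 03:00 = 6 hours 30 minutes.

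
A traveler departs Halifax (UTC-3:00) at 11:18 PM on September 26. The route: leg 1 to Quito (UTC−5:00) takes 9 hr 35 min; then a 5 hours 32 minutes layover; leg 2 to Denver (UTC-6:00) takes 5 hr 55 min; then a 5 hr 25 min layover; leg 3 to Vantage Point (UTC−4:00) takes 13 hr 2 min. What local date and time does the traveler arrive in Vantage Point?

Convert departure to UTC: 11:18 PM + 3:00 = 2:18 AM UTC on Sep 27.
Add 9 hours 35 minutes leg 1 → 11:53 AM UTC.
Add 5 hours and 32 minutes layover in Quito → 5:25 PM UTC.
Add 5 hours and 55 minutes leg 2 → 11:20 PM UTC.
Add 5 hours and 25 minutes layover in Denver → 4:45 AM UTC (Sep 28).
Add 13 hours and 2 minutes leg 3 → 5:47 PM UTC.
Vantage Point is UTC−4:00, so local arrival = 5:47 PM − 4:00 = 1:47 PM on Sep 28.

1:47 PM on September 28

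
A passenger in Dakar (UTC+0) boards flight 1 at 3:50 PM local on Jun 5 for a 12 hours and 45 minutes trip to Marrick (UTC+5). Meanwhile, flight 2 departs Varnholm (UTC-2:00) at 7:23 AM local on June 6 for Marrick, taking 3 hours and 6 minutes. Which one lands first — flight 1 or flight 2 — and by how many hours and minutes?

the first, by 7 hours 54 minutes

Flight 1 departs at 3:50 PM UTC (Jun 5).
+12 hours and 45 minutes → arrive 4:35 AM UTC on Jun 6.
Flight 2 in UTC: 7:23 AM + 2:00 = 9:23 AM on Jun 6.
+3 hours and 6 minutes → arrive 12:29 PM UTC on Jun 6.
Flight 1 lands earlier by 7 hours 54 minutes.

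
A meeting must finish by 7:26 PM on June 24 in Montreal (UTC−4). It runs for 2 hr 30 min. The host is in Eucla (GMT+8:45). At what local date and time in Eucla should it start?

5:41 AM on June 25

Target end time in UTC: 7:26 PM + 4:00 = 11:26 PM on Jun 24.
Subtract 2 hours and 30 minutes → start 8:56 PM UTC on Jun 24.
Eucla is UTC+8:45: 8:56 PM + 8:45 = 5:41 AM on Jun 25.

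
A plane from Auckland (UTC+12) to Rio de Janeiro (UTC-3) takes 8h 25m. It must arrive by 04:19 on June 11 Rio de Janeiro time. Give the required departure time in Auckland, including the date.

10:54 on June 11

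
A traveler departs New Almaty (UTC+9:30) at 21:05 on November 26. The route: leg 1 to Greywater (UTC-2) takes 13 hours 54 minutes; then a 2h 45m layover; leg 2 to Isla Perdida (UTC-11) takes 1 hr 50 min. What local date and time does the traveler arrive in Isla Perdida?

Convert departure to UTC: 21:05 − 9:30 = 11:35 UTC on Nov 26.
Add 13 hours 54 minutes leg 1 → 01:29 UTC (Nov 27).
Add 2 hours and 45 minutes layover in Greywater → 04:14 UTC.
Add 1 hour and 50 minutes leg 2 → 06:04 UTC.
Isla Perdida is UTC−11:00, so local arrival = 06:04 − 11:00 = 19:04 on Nov 26.

19:04 on November 26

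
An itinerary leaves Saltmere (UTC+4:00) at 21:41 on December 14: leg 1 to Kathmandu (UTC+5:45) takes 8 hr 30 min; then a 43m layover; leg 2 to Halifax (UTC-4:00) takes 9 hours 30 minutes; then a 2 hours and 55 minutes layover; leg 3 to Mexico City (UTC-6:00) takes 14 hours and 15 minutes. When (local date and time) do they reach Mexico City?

23:34 on December 15

Convert departure to UTC: 21:41 − 4:00 = 17:41 UTC on Dec 14.
Add 8 hours and 30 minutes leg 1 → 02:11 UTC (Dec 15).
Add 43 minutes layover in Kathmandu → 02:54 UTC.
Add 9 hours 30 minutes leg 2 → 12:24 UTC.
Add 2 hours and 55 minutes layover in Halifax → 15:19 UTC.
Add 14 hours and 15 minutes leg 3 → 05:34 UTC (Dec 16).
Mexico City is UTC−6:00, so local arrival = 05:34 − 6:00 = 23:34 on Dec 15.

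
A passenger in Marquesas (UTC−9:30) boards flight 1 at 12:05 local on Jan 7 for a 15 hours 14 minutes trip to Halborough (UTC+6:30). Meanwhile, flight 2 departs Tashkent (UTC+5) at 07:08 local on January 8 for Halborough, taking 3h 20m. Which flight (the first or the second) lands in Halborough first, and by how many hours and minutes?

Flight 1 in UTC: 12:05 + 9:30 = 21:35 on Jan 7.
+15 hours and 14 minutes → arrive 12:49 UTC on Jan 8.
Flight 2 in UTC: 07:08 − 5:00 = 02:08 on Jan 8.
+3 hours 20 minutes → arrive 05:28 UTC on Jan 8.
Flight 2 lands earlier by 7 hours 21 minutes.

the second, by 7 hours 21 minutes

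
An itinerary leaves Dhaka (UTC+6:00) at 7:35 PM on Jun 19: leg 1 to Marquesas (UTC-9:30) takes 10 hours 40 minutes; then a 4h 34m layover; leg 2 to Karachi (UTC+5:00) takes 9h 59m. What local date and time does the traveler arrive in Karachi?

Convert departure to UTC: 7:35 PM − 6:00 = 1:35 PM UTC on Jun 19.
Add 10 hours 40 minutes leg 1 → 12:15 AM UTC (Jun 20).
Add 4 hours and 34 minutes layover in Marquesas → 4:49 AM UTC.
Add 9 hours and 59 minutes leg 2 → 2:48 PM UTC.
Karachi is UTC+5:00, so local arrival = 2:48 PM + 5:00 = 7:48 PM on Jun 20.

7:48 PM on June 20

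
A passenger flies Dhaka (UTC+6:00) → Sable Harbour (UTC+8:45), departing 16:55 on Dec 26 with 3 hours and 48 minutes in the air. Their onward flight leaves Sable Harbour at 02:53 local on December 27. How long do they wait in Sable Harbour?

Convert departure to UTC: 16:55 − 6:00 = 10:55 UTC on Dec 26.
Add 3 hours and 48 minutes flight time → 14:43 UTC.
Sable Harbour is UTC+8:45, so local arrival = 14:43 + 8:45 = 23:28 on Dec 26.
Layover = 02:53 − 23:28 (+1 day) = 3 hours 25 minutes.

3 hours 25 minutes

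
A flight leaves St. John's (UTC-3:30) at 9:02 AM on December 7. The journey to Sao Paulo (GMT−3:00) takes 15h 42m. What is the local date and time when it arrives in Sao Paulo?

Convert departure to UTC: 9:02 AM + 3:30 = 12:32 PM UTC on Dec 7.
Add 15 hours 42 minutes travel time → 4:14 AM UTC (Dec 8).
Sao Paulo is UTC−3:00, so local arrival = 4:14 AM − 3:00 = 1:14 AM on Dec 8.

1:14 AM on Dec 8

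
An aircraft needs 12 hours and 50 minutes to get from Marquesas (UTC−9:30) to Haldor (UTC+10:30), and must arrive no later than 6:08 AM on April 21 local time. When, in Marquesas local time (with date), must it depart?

9:18 PM on April 19

Target arrival in UTC: 6:08 AM − 10:30 = 7:38 PM on Apr 20.
Subtract 12 hours 50 minutes → departure 6:48 AM UTC on Apr 20.
Marquesas is UTC−9:30: 6:48 AM − 9:30 = 9:18 PM on Apr 19.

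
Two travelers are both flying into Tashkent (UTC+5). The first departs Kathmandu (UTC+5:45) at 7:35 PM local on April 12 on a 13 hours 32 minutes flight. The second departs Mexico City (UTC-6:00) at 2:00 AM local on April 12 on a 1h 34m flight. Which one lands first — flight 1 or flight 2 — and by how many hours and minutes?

the second, by 17 hours 48 minutes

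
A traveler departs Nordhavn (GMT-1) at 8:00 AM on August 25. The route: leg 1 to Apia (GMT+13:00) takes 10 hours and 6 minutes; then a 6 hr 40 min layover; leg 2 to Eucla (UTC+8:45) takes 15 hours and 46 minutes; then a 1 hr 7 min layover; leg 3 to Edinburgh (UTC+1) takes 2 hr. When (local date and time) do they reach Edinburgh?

9:39 PM on August 26

Convert departure to UTC: 8:00 AM + 1:00 = 9:00 AM UTC on Aug 25.
Add 10 hours 6 minutes leg 1 → 7:06 PM UTC.
Add 6 hours and 40 minutes layover in Apia → 1:46 AM UTC (Aug 26).
Add 15 hours and 46 minutes leg 2 → 5:32 PM UTC.
Add 1 hour and 7 minutes layover in Eucla → 6:39 PM UTC.
Add 2 hours leg 3 → 8:39 PM UTC.
Edinburgh is UTC+1:00, so local arrival = 8:39 PM + 1:00 = 9:39 PM on Aug 26.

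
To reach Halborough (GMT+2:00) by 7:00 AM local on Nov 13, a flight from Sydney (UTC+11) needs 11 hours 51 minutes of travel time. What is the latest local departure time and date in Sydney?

Target arrival in UTC: 7:00 AM − 2:00 = 5:00 AM on Nov 13.
Subtract 11 hours and 51 minutes → departure 5:09 PM UTC on Nov 12.
Sydney is UTC+11:00: 5:09 PM + 11:00 = 4:09 AM on Nov 13.

4:09 AM on November 13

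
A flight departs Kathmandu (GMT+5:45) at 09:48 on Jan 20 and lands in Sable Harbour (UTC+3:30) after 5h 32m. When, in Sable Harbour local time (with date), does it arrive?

13:05 on Jan 20

Convert departure to UTC: 09:48 − 5:45 = 04:03 UTC on Jan 20.
Add 5 hours and 32 minutes travel time → 09:35 UTC.
Sable Harbour is UTC+3:30, so local arrival = 09:35 + 3:30 = 13:05 on Jan 20.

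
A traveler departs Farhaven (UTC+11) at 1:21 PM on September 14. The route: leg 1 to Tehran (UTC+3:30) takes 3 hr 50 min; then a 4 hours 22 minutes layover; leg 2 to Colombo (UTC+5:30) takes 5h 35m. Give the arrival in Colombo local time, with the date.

Convert departure to UTC: 1:21 PM − 11:00 = 2:21 AM UTC on Sep 14.
Add 3 hours 50 minutes leg 1 → 6:11 AM UTC.
Add 4 hours 22 minutes layover in Tehran → 10:33 AM UTC.
Add 5 hours and 35 minutes leg 2 → 4:08 PM UTC.
Colombo is UTC+5:30, so local arrival = 4:08 PM + 5:30 = 9:38 PM on Sep 14.

9:38 PM on September 14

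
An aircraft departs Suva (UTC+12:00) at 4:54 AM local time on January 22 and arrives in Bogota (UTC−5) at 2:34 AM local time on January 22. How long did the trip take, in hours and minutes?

Departure in UTC: 4:54 AM − 12:00 = 4:54 PM on Jan 21.
Arrival in UTC: 2:34 AM + 5:00 = 7:34 AM on Jan 22.
Elapsed = 7:34 AM − 4:54 PM (+1 day) = 14 hours 40 minutes.

14 hours 40 minutes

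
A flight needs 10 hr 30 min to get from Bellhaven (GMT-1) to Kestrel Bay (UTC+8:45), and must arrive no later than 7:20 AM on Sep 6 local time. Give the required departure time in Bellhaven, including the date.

Target arrival in UTC: 7:20 AM − 8:45 = 10:35 PM on Sep 5.
Subtract 10 hours 30 minutes → departure 12:05 PM UTC on Sep 5.
Bellhaven is UTC−1:00: 12:05 PM − 1:00 = 11:05 AM on Sep 5.

11:05 AM on September 5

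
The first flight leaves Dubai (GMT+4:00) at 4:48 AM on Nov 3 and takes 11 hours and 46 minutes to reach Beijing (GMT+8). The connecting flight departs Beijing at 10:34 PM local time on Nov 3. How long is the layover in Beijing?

2 hours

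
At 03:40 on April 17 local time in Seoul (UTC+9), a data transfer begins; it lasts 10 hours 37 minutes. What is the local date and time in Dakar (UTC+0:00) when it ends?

Convert start to UTC: 03:40 − 9:00 = 18:40 UTC on Apr 16.
Add 10 hours 37 minutes duration → 05:17 UTC (Apr 17).
Dakar is UTC+0, so local end time is the same: 05:17 on Apr 17.

05:17 on Apr 17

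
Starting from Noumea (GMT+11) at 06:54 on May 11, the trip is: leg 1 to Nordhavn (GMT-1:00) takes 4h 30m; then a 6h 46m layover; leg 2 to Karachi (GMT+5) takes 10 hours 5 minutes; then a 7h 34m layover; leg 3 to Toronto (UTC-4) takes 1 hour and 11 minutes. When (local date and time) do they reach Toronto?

22:00 on May 11

Convert departure to UTC: 06:54 − 11:00 = 19:54 UTC on May 10.
Add 4 hours and 30 minutes leg 1 → 00:24 UTC (May 11).
Add 6 hours 46 minutes layover in Nordhavn → 07:10 UTC.
Add 10 hours 5 minutes leg 2 → 17:15 UTC.
Add 7 hours and 34 minutes layover in Karachi → 00:49 UTC (May 12).
Add 1 hour 11 minutes leg 3 → 02:00 UTC.
Toronto is UTC−4:00, so local arrival = 02:00 − 4:00 = 22:00 on May 11.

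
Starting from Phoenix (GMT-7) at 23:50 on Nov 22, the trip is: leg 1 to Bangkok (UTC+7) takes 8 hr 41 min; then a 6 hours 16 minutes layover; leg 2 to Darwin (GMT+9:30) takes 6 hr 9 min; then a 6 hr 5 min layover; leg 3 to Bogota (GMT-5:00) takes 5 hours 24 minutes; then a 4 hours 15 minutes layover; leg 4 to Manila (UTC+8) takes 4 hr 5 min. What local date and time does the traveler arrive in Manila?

07:45 on November 25

Convert departure to UTC: 23:50 + 7:00 = 06:50 UTC on Nov 23.
Add 8 hours 41 minutes leg 1 → 15:31 UTC.
Add 6 hours 16 minutes layover in Bangkok → 21:47 UTC.
Add 6 hours 9 minutes leg 2 → 03:56 UTC (Nov 24).
Add 6 hours 5 minutes layover in Darwin → 10:01 UTC.
Add 5 hours 24 minutes leg 3 → 15:25 UTC.
Add 4 hours and 15 minutes layover in Bogota → 19:40 UTC.
Add 4 hours and 5 minutes leg 4 → 23:45 UTC.
Manila is UTC+8:00, so local arrival = 23:45 + 8:00 = 07:45 on Nov 25.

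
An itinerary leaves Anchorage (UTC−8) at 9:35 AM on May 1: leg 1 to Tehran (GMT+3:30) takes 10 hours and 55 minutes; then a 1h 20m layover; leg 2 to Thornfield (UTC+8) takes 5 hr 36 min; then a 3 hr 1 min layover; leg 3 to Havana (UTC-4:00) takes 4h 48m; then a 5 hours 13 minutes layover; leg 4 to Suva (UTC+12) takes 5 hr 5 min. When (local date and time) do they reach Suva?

5:33 PM on May 3

Convert departure to UTC: 9:35 AM + 8:00 = 5:35 PM UTC on May 1.
Add 10 hours 55 minutes leg 1 → 4:30 AM UTC (May 2).
Add 1 hour and 20 minutes layover in Tehran → 5:50 AM UTC.
Add 5 hours 36 minutes leg 2 → 11:26 AM UTC.
Add 3 hours 1 minute layover in Thornfield → 2:27 PM UTC.
Add 4 hours and 48 minutes leg 3 → 7:15 PM UTC.
Add 5 hours 13 minutes layover in Havana → 12:28 AM UTC (May 3).
Add 5 hours 5 minutes leg 4 → 5:33 AM UTC.
Suva is UTC+12:00, so local arrival = 5:33 AM + 12:00 = 5:33 PM on May 3.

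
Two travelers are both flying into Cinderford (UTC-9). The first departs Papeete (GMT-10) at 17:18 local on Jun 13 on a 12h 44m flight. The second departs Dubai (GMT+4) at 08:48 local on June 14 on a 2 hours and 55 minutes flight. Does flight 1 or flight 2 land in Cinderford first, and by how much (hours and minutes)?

Flight 1 in UTC: 17:18 + 10:00 = 03:18 on Jun 14.
+12 hours and 44 minutes → arrive 16:02 UTC on Jun 14.
Flight 2 in UTC: 08:48 − 4:00 = 04:48 on Jun 14.
+2 hours 55 minutes → arrive 07:43 UTC on Jun 14.
Flight 2 lands earlier by 8 hours 19 minutes.

the second, by 8 hours 19 minutes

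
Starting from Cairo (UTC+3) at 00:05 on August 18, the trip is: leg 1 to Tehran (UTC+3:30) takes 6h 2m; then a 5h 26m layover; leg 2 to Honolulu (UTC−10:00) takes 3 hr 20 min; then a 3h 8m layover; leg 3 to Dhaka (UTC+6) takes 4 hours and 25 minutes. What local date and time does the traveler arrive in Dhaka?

Convert departure to UTC: 00:05 − 3:00 = 21:05 UTC on Aug 17.
Add 6 hours and 2 minutes leg 1 → 03:07 UTC (Aug 18).
Add 5 hours and 26 minutes layover in Tehran → 08:33 UTC.
Add 3 hours 20 minutes leg 2 → 11:53 UTC.
Add 3 hours 8 minutes layover in Honolulu → 15:01 UTC.
Add 4 hours 25 minutes leg 3 → 19:26 UTC.
Dhaka is UTC+6:00, so local arrival = 19:26 + 6:00 = 01:26 on Aug 19.

01:26 on August 19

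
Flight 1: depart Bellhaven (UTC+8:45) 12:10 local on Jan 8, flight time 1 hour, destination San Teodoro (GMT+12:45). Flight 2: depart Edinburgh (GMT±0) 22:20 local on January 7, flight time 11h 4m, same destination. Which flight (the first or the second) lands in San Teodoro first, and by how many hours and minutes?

the first, by 4 hours 59 minutes

Flight 1 in UTC: 12:10 − 8:45 = 03:25 on Jan 8.
+1 hour → arrive 04:25 UTC on Jan 8.
Flight 2 departs at 22:20 UTC (Jan 7).
+11 hours 4 minutes → arrive 09:24 UTC on Jan 8.
Flight 1 lands earlier by 4 hours 59 minutes.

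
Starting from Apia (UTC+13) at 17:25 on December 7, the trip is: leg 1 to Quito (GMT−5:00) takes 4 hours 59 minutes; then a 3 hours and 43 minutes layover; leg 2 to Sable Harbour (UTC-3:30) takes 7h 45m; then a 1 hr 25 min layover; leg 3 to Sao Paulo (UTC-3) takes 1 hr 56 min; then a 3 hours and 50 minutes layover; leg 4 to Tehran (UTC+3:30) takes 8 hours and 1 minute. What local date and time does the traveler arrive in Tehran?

15:34 on December 8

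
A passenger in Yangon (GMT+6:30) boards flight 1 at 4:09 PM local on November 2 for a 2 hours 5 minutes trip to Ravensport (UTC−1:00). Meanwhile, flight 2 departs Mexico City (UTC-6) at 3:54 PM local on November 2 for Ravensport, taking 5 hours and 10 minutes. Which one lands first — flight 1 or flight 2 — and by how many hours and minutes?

Flight 1 in UTC: 4:09 PM − 6:30 = 9:39 AM on Nov 2.
+2 hours 5 minutes → arrive 11:44 AM UTC on Nov 2.
Flight 2 in UTC: 3:54 PM + 6:00 = 9:54 PM on Nov 2.
+5 hours 10 minutes → arrive 3:04 AM UTC on Nov 3.
Flight 1 lands earlier by 15 hours 20 minutes.

the first, by 15 hours 20 minutes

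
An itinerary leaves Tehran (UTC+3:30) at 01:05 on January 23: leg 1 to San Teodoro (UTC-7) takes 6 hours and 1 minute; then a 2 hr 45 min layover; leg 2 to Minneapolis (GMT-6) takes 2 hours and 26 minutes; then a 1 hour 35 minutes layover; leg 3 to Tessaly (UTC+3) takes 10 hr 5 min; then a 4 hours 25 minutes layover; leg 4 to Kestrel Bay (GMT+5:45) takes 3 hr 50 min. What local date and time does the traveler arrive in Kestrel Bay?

10:27 on January 24

Convert departure to UTC: 01:05 − 3:30 = 21:35 UTC on Jan 22.
Add 6 hours 1 minute leg 1 → 03:36 UTC (Jan 23).
Add 2 hours 45 minutes layover in San Teodoro → 06:21 UTC.
Add 2 hours 26 minutes leg 2 → 08:47 UTC.
Add 1 hour and 35 minutes layover in Minneapolis → 10:22 UTC.
Add 10 hours and 5 minutes leg 3 → 20:27 UTC.
Add 4 hours and 25 minutes layover in Tessaly → 00:52 UTC (Jan 24).
Add 3 hours and 50 minutes leg 4 → 04:42 UTC.
Kestrel Bay is UTC+5:45, so local arrival = 04:42 + 5:45 = 10:27 on Jan 24.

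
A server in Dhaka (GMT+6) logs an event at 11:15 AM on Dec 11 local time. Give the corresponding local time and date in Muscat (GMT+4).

Muscat is 2:00 behind Dhaka.
Shift by the zone difference: 11:15 AM − 2:00 = 9:15 AM on Dec 11 in Muscat.

9:15 AM on December 11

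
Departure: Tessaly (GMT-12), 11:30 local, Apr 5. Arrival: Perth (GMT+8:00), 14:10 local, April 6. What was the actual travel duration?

Departure in UTC: 11:30 + 12:00 = 23:30 on Apr 5.
Arrival in UTC: 14:10 − 8:00 = 06:10 on Apr 6.
Elapsed = 06:10 − 23:30 (+1 day) = 6 hours 40 minutes.

6 hours 40 minutes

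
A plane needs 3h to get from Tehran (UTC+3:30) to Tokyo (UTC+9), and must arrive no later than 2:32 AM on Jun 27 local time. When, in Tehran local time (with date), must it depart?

6:02 PM on June 26

Target arrival in UTC: 2:32 AM − 9:00 = 5:32 PM on Jun 26.
Subtract 3 hours → departure 2:32 PM UTC on Jun 26.
Tehran is UTC+3:30: 2:32 PM + 3:30 = 6:02 PM on Jun 26.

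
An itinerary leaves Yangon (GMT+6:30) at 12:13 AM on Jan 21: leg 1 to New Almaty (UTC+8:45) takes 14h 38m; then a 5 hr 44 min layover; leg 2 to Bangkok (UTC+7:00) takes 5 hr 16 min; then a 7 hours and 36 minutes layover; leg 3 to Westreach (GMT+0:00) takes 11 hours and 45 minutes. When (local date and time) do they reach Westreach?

Convert departure to UTC: 12:13 AM − 6:30 = 5:43 PM UTC on Jan 20.
Add 14 hours and 38 minutes leg 1 → 8:21 AM UTC (Jan 21).
Add 5 hours and 44 minutes layover in New Almaty → 2:05 PM UTC.
Add 5 hours 16 minutes leg 2 → 7:21 PM UTC.
Add 7 hours and 36 minutes layover in Bangkok → 2:57 AM UTC (Jan 22).
Add 11 hours 45 minutes leg 3 → 2:42 PM UTC.
Westreach is UTC+0, so local arrival is the same: 2:42 PM on Jan 22.

2:42 PM on January 22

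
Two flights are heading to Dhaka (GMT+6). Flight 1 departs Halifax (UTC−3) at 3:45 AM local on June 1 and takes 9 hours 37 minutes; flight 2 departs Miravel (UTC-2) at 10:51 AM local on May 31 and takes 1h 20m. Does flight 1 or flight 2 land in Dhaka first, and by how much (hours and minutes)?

the second, by 26 hours 11 minutes

Flight 1 in UTC: 3:45 AM + 3:00 = 6:45 AM on Jun 1.
+9 hours 37 minutes → arrive 4:22 PM UTC on Jun 1.
Flight 2 in UTC: 10:51 AM + 2:00 = 12:51 PM on May 31.
+1 hour and 20 minutes → arrive 2:11 PM UTC on May 31.
Flight 2 lands earlier by 26 hours 11 minutes.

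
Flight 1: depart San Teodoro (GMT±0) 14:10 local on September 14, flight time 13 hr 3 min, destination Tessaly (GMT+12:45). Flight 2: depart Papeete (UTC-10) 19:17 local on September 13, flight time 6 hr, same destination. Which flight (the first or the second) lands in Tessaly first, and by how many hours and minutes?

the second, by 15 hours 56 minutes

Flight 1 departs at 14:10 UTC (Sep 14).
+13 hours 3 minutes → arrive 03:13 UTC on Sep 15.
Flight 2 in UTC: 19:17 + 10:00 = 05:17 on Sep 14.
+6 hours → arrive 11:17 UTC on Sep 14.
Flight 2 lands earlier by 15 hours 56 minutes.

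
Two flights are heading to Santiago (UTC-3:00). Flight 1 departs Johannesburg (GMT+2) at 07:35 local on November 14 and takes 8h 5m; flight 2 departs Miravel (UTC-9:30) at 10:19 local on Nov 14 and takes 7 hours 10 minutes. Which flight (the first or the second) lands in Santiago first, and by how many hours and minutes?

Flight 1 in UTC: 07:35 − 2:00 = 05:35 on Nov 14.
+8 hours 5 minutes → arrive 13:40 UTC on Nov 14.
Flight 2 in UTC: 10:19 + 9:30 = 19:49 on Nov 14.
+7 hours and 10 minutes → arrive 02:59 UTC on Nov 15.
Flight 1 lands earlier by 13 hours 19 minutes.

the first, by 13 hours 19 minutes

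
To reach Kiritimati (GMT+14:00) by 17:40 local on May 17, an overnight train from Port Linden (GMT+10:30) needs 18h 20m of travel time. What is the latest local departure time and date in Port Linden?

19:50 on May 16

Target arrival in UTC: 17:40 − 14:00 = 03:40 on May 17.
Subtract 18 hours 20 minutes → departure 09:20 UTC on May 16.
Port Linden is UTC+10:30: 09:20 + 10:30 = 19:50 on May 16.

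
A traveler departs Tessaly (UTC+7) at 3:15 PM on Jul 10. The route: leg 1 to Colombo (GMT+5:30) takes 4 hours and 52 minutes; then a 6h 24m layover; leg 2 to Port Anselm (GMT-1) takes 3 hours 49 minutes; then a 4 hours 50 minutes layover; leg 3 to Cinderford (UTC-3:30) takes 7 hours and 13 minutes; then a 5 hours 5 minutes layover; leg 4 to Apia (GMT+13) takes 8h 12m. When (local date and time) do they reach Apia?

Convert departure to UTC: 3:15 PM − 7:00 = 8:15 AM UTC on Jul 10.
Add 4 hours 52 minutes leg 1 → 1:07 PM UTC.
Add 6 hours and 24 minutes layover in Colombo → 7:31 PM UTC.
Add 3 hours and 49 minutes leg 2 → 11:20 PM UTC.
Add 4 hours 50 minutes layover in Port Anselm → 4:10 AM UTC (Jul 11).
Add 7 hours and 13 minutes leg 3 → 11:23 AM UTC.
Add 5 hours and 5 minutes layover in Cinderford → 4:28 PM UTC.
Add 8 hours 12 minutes leg 4 → 12:40 AM UTC (Jul 12).
Apia is UTC+13:00, so local arrival = 12:40 AM + 13:00 = 1:40 PM on Jul 12.

1:40 PM on July 12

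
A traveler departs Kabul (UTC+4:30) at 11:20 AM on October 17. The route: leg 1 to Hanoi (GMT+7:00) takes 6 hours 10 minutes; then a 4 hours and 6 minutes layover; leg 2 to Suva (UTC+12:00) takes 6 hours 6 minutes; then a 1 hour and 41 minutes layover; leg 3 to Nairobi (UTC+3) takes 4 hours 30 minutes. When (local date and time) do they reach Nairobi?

8:23 AM on October 18

Convert departure to UTC: 11:20 AM − 4:30 = 6:50 AM UTC on Oct 17.
Add 6 hours and 10 minutes leg 1 → 1:00 PM UTC.
Add 4 hours and 6 minutes layover in Hanoi → 5:06 PM UTC.
Add 6 hours and 6 minutes leg 2 → 11:12 PM UTC.
Add 1 hour 41 minutes layover in Suva → 12:53 AM UTC (Oct 18).
Add 4 hours and 30 minutes leg 3 → 5:23 AM UTC.
Nairobi is UTC+3:00, so local arrival = 5:23 AM + 3:00 = 8:23 AM on Oct 18.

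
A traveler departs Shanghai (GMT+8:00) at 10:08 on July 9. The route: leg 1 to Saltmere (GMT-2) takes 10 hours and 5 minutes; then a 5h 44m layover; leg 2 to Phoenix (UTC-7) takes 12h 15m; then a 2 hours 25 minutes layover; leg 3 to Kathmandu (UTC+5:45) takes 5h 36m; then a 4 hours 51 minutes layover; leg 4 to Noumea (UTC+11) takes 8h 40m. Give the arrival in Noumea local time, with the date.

14:44 on Jul 11

Convert departure to UTC: 10:08 − 8:00 = 02:08 UTC on Jul 9.
Add 10 hours 5 minutes leg 1 → 12:13 UTC.
Add 5 hours and 44 minutes layover in Saltmere → 17:57 UTC.
Add 12 hours 15 minutes leg 2 → 06:12 UTC (Jul 10).
Add 2 hours 25 minutes layover in Phoenix → 08:37 UTC.
Add 5 hours 36 minutes leg 3 → 14:13 UTC.
Add 4 hours 51 minutes layover in Kathmandu → 19:04 UTC.
Add 8 hours and 40 minutes leg 4 → 03:44 UTC (Jul 11).
Noumea is UTC+11:00, so local arrival = 03:44 + 11:00 = 14:44 on Jul 11.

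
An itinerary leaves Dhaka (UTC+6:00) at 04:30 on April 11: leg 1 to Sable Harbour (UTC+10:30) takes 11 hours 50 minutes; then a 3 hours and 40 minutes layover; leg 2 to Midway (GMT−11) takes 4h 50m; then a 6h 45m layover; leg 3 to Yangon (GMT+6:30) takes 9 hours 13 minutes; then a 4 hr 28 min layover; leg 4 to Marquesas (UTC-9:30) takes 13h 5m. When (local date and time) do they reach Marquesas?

Convert departure to UTC: 04:30 − 6:00 = 22:30 UTC on Apr 10.
Add 11 hours 50 minutes leg 1 → 10:20 UTC (Apr 11).
Add 3 hours 40 minutes layover in Sable Harbour → 14:00 UTC.
Add 4 hours and 50 minutes leg 2 → 18:50 UTC.
Add 6 hours and 45 minutes layover in Midway → 01:35 UTC (Apr 12).
Add 9 hours 13 minutes leg 3 → 10:48 UTC.
Add 4 hours 28 minutes layover in Yangon → 15:16 UTC.
Add 13 hours and 5 minutes leg 4 → 04:21 UTC (Apr 13).
Marquesas is UTC−9:30, so local arrival = 04:21 − 9:30 = 18:51 on Apr 12.

18:51 on April 12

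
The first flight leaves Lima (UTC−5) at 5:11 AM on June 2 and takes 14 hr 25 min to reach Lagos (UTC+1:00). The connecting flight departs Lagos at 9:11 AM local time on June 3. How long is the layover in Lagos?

Convert departure to UTC: 5:11 AM + 5:00 = 10:11 AM UTC on Jun 2.
Add 14 hours 25 minutes flight time → 12:36 AM UTC (Jun 3).
Lagos is UTC+1:00, so local arrival = 12:36 AM + 1:00 = 1:36 AM on Jun 3.
Layover = 9:11 AM − 1:36 AM = 7 hours 35 minutes.

7 hours 35 minutes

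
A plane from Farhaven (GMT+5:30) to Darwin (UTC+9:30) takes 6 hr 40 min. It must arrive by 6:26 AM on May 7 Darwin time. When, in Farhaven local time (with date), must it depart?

7:46 PM on May 6

Target arrival in UTC: 6:26 AM − 9:30 = 8:56 PM on May 6.
Subtract 6 hours 40 minutes → departure 2:16 PM UTC on May 6.
Farhaven is UTC+5:30: 2:16 PM + 5:30 = 7:46 PM on May 6.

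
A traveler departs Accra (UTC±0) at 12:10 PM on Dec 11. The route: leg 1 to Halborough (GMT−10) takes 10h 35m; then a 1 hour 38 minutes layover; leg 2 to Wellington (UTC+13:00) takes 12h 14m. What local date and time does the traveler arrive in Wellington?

1:37 AM on December 13

Accra is at UTC+0, so departure is already 12:10 PM UTC on Dec 11.
Add 10 hours and 35 minutes leg 1 → 10:45 PM UTC.
Add 1 hour and 38 minutes layover in Halborough → 12:23 AM UTC (Dec 12).
Add 12 hours and 14 minutes leg 2 → 12:37 PM UTC.
Wellington is UTC+13:00, so local arrival = 12:37 PM + 13:00 = 1:37 AM on Dec 13.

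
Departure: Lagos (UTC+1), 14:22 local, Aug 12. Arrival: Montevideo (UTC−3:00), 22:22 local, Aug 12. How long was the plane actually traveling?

Departure in UTC: 14:22 − 1:00 = 13:22 on Aug 12.
Arrival in UTC: 22:22 + 3:00 = 01:22 on Aug 13.
Elapsed = 01:22 − 13:22 (+1 day) = 12 hours.

12 hours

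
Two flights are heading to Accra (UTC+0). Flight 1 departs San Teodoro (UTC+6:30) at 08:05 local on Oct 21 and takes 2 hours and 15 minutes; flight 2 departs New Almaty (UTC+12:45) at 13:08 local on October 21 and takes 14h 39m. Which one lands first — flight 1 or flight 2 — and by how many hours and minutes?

the first, by 11 hours 12 minutes

Flight 1 in UTC: 08:05 − 6:30 = 01:35 on Oct 21.
+2 hours and 15 minutes → arrive 03:50 UTC on Oct 21.
Flight 2 in UTC: 13:08 − 12:45 = 00:23 on Oct 21.
+14 hours 39 minutes → arrive 15:02 UTC on Oct 21.
Flight 1 lands earlier by 11 hours 12 minutes.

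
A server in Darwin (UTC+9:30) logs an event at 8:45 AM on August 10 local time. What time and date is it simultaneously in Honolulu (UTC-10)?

In UTC: 8:45 AM − 9:30 = 11:15 PM on Aug 9.
Honolulu is UTC−10:00: 11:15 PM − 10:00 = 1:15 PM on Aug 9.

1:15 PM on August 9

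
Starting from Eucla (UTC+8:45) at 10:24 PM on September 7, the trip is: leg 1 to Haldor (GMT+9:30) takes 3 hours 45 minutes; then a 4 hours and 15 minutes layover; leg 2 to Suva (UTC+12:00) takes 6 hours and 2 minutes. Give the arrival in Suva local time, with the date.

Convert departure to UTC: 10:24 PM − 8:45 = 1:39 PM UTC on Sep 7.
Add 3 hours 45 minutes leg 1 → 5:24 PM UTC.
Add 4 hours and 15 minutes layover in Haldor → 9:39 PM UTC.
Add 6 hours and 2 minutes leg 2 → 3:41 AM UTC (Sep 8).
Suva is UTC+12:00, so local arrival = 3:41 AM + 12:00 = 3:41 PM on Sep 8.

3:41 PM on September 8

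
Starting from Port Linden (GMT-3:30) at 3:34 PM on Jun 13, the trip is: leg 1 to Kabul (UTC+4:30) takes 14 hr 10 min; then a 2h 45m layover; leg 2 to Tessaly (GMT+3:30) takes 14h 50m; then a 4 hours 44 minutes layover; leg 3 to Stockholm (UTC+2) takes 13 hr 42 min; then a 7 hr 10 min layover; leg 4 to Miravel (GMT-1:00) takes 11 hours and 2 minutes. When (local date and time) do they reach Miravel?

Convert departure to UTC: 3:34 PM + 3:30 = 7:04 PM UTC on Jun 13.
Add 14 hours and 10 minutes leg 1 → 9:14 AM UTC (Jun 14).
Add 2 hours and 45 minutes layover in Kabul → 11:59 AM UTC.
Add 14 hours and 50 minutes leg 2 → 2:49 AM UTC (Jun 15).
Add 4 hours 44 minutes layover in Tessaly → 7:33 AM UTC.
Add 13 hours and 42 minutes leg 3 → 9:15 PM UTC.
Add 7 hours 10 minutes layover in Stockholm → 4:25 AM UTC (Jun 16).
Add 11 hours and 2 minutes leg 4 → 3:27 PM UTC.
Miravel is UTC−1:00, so local arrival = 3:27 PM − 1:00 = 2:27 PM on Jun 16.

2:27 PM on Jun 16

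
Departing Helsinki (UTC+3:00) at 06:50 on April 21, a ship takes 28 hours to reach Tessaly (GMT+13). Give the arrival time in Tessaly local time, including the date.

Convert departure to UTC: 06:50 − 3:00 = 03:50 UTC on Apr 21.
Add 28 hours travel time → 07:50 UTC (Apr 22).
Tessaly is UTC+13:00, so local arrival = 07:50 + 13:00 = 20:50 on Apr 22.

20:50 on April 22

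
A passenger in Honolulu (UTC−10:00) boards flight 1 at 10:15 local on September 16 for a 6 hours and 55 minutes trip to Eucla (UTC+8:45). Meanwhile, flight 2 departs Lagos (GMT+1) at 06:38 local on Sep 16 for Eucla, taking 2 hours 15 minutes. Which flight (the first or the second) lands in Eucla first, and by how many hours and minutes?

the second, by 19 hours 17 minutes

Flight 1 in UTC: 10:15 + 10:00 = 20:15 on Sep 16.
+6 hours 55 minutes → arrive 03:10 UTC on Sep 17.
Flight 2 in UTC: 06:38 − 1:00 = 05:38 on Sep 16.
+2 hours and 15 minutes → arrive 07:53 UTC on Sep 16.
Flight 2 lands earlier by 19 hours 17 minutes.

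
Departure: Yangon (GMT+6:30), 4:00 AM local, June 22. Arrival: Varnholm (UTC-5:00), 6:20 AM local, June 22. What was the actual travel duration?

Departure in UTC: 4:00 AM − 6:30 = 9:30 PM on Jun 21.
Arrival in UTC: 6:20 AM + 5:00 = 11:20 AM on Jun 22.
Elapsed = 11:20 AM − 9:30 PM (+1 day) = 13 hours 50 minutes.

13 hours 50 minutes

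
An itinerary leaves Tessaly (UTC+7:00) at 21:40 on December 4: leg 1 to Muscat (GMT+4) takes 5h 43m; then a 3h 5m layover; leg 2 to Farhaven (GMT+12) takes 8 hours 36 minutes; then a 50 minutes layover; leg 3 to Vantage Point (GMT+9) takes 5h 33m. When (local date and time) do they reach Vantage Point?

23:27 on December 5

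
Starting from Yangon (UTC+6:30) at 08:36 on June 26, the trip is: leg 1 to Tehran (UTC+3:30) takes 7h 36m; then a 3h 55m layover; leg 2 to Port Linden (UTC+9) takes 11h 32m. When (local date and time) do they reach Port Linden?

Convert departure to UTC: 08:36 − 6:30 = 02:06 UTC on Jun 26.
Add 7 hours and 36 minutes leg 1 → 09:42 UTC.
Add 3 hours 55 minutes layover in Tehran → 13:37 UTC.
Add 11 hours 32 minutes leg 2 → 01:09 UTC (Jun 27).
Port Linden is UTC+9:00, so local arrival = 01:09 + 9:00 = 10:09 on Jun 27.

10:09 on June 27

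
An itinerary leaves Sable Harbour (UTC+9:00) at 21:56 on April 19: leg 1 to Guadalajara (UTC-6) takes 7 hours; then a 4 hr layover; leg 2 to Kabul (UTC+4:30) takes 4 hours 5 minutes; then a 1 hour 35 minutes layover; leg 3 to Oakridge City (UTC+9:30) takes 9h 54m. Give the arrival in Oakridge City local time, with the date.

01:00 on Apr 21

Convert departure to UTC: 21:56 − 9:00 = 12:56 UTC on Apr 19.
Add 7 hours leg 1 → 19:56 UTC.
Add 4 hours layover in Guadalajara → 23:56 UTC.
Add 4 hours and 5 minutes leg 2 → 04:01 UTC (Apr 20).
Add 1 hour and 35 minutes layover in Kabul → 05:36 UTC.
Add 9 hours and 54 minutes leg 3 → 15:30 UTC.
Oakridge City is UTC+9:30, so local arrival = 15:30 + 9:30 = 01:00 on Apr 21.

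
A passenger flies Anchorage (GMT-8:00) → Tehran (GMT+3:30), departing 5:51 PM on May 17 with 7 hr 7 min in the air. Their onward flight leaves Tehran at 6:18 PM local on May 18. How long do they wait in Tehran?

5 hours 50 minutes

Convert departure to UTC: 5:51 PM + 8:00 = 1:51 AM UTC on May 18.
Add 7 hours 7 minutes flight time → 8:58 AM UTC.
Tehran is UTC+3:30, so local arrival = 8:58 AM + 3:30 = 12:28 PM on May 18.
Layover = 6:18 PM − 12:28 PM = 5 hours 50 minutes.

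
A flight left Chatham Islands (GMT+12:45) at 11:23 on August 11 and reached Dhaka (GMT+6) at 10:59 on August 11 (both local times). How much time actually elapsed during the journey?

6 hours 21 minutes

Departure in UTC: 11:23 − 12:45 = 22:38 on Aug 10.
Arrival in UTC: 10:59 − 6:00 = 04:59 on Aug 11.
Elapsed = 04:59 − 22:38 (+1 day) = 6 hours 21 minutes.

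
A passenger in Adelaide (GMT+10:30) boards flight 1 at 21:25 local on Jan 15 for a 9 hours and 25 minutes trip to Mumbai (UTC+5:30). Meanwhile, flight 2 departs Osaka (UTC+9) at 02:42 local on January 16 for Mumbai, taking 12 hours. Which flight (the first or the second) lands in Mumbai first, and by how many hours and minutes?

the first, by 9 hours 22 minutes

Flight 1 in UTC: 21:25 − 10:30 = 10:55 on Jan 15.
+9 hours 25 minutes → arrive 20:20 UTC on Jan 15.
Flight 2 in UTC: 02:42 − 9:00 = 17:42 on Jan 15.
+12 hours → arrive 05:42 UTC on Jan 16.
Flight 1 lands earlier by 9 hours 22 minutes.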